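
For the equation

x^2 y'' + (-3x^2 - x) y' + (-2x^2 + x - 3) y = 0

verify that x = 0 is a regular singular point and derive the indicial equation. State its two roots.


Divide by x^2 to reach normal form y'' + P_1(x) y' + P_2(x) y = 0 with P_1(x) = -3 - 1/x and P_2(x) = -2 + 1/x - 3/x^2.
x = 0 is a singular point because the y'-coefficient -3 - 1/x has a pole at x = 0 and the y-coefficient -2 + 1/x - 3/x^2 has a pole at x = 0.
It is a regular singular point because x P_1(x) = p(x) = -3x - 1 and x^2 P_2(x) = q(x) = -2x^2 + x - 3 are polynomials, hence analytic at x = 0.
p(0) = -1,  q(0) = -3.
Indicial equation: r(r-1) + p(0) r + q(0) = 0, i.e. r^2 + (p(0) - 1) r + q(0) = 0, i.e. r^2 - 2 r - 3 = 0.
Discriminant: (-2)^2 - 4(-3) = 16, so r = (2 ± 4)/2.
Solving: r_1 = 3, r_2 = -1.

indicial: r^2 - 2 r - 3 = 0; roots r_1 = 3, r_2 = -1


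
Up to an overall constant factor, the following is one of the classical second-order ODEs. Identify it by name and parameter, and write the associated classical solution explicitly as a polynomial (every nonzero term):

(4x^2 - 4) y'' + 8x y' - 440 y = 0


All three coefficients share the factor -4; dividing through by -4 gives  (1 - x^2) y'' - 2x y' + 110 y = 0.
This matches the Legendre equation (1 - x^2) y'' - 2x y' + n(n+1) y = 0 (note the -2x y' term) with n(n+1) = 110, so n = 10; the polynomial solution is P_10(x).
With y = sum_k a_k x^k, matching x^k gives (k+2)(k+1) a_{k+2} = [k(k+1) - n(n+1)] a_k = (k - 10)(k + 11) a_k. The right side vanishes at k = 10, so the series with the parity of 10 terminates at degree 10.
Standard normalization (P_n(1) = 1): leading coefficient (2n)!/(2^n (n!)^2) = 2432902008176640000/(1024*13168189440000) = 46189/256, so a_10 = 46189/256. Work downward with a_k = (k+1)(k+2) a_{k+2} / ((k - 10)(k + 11)):
  a_8 = (9)(10)(46189/256) / ((8 - 10)(8 + 11)) = (2078505/128)/(-38) = -109395/256
  a_6 = (7)(8)(-109395/256) / ((6 - 10)(6 + 11)) = (-765765/32)/(-68) = 45045/128
  a_4 = (5)(6)(45045/128) / ((4 - 10)(4 + 11)) = (675675/64)/(-90) = -15015/128
  a_2 = (3)(4)(-15015/128) / ((2 - 10)(2 + 11)) = (-45045/32)/(-104) = 3465/256
  a_0 = (1)(2)(3465/256) / ((0 - 10)(0 + 11)) = (3465/128)/(-110) = -63/256
Hence P_10(x) = 46189 x^10/256 - 109395 x^8/256 + 45045 x^6/128 - 15015 x^4/128 + 3465 x^2/256 - 63/256.

P_10(x); series = 46189 x^10/256 - 109395 x^8/256 + 45045 x^6/128 - 15015 x^4/128 + 3465 x^2/256 - 63/256


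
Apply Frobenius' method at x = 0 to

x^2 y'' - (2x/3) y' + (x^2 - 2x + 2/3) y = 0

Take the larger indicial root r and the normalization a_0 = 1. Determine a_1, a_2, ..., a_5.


Write in Frobenius form y'' + (p(x)/x) y' + (q(x)/x^2) y = 0:
  p(x) = -2/3,  q(x) = x^2 - 2x + 2/3.
Indicial equation: r(r-1) + (-2/3) r + (2/3) = 0 -> roots r_1 = 1, r_2 = 2/3.
Take r = r_1 = 1. Let y(x) = x^r sum_{n>=0} a_n x^n with a_0 = 1.
Substitute y = x^r sum a_n x^n and match x^{r+n}. The recurrence is
  D(n) a_n - 2 a_{n-1} + 1 a_{n-2} = 0,  where D(n) = (r+n)(r+n-1) + (-2/3)(r+n) + (2/3).
  a_n = [2 a_{n-1} - 1 a_{n-2}] / D(n).
Since the indicial polynomial factors as (r - r_1)(r - r_2), D(n) = (r_1 + n - r_1)(r_1 + n - r_2) = n(n + 1/3).
Evaluating step by step (a_0 = 1):
  n = 1: D(1) = 1(1 + 1/3) = 4/3; numerator = 2(1) = 2; a_1 = (2)/(4/3) = 3/2
  n = 2: D(2) = 2(2 + 1/3) = 14/3; numerator = 2(3/2) - 1(1) = 2; a_2 = (2)/(14/3) = 3/7
  n = 3: D(3) = 3(3 + 1/3) = 10; numerator = 2(3/7) - 1(3/2) = -9/14; a_3 = (-9/14)/(10) = -9/140
  n = 4: D(4) = 4(4 + 1/3) = 52/3; numerator = 2(-9/140) - 1(3/7) = -39/70; a_4 = (-39/70)/(52/3) = -9/280
  n = 5: D(5) = 5(5 + 1/3) = 80/3; numerator = 2(-9/280) - 1(-9/140) = 0; a_5 = (0)/(80/3) = 0

r = 1; a_0 = 1; a_1 = 3/2; a_2 = 3/7; a_3 = -9/140; a_4 = -9/280; a_5 = 0


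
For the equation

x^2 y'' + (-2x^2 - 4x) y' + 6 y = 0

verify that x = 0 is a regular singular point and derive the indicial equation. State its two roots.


Divide by x^2 to reach normal form y'' + P_1(x) y' + P_2(x) y = 0 with P_1(x) = -2 - 4/x and P_2(x) = 6/x^2.
x = 0 is a singular point because the y'-coefficient -2 - 4/x has a pole at x = 0 and the y-coefficient 6/x^2 has a pole at x = 0.
It is a regular singular point because x P_1(x) = p(x) = -2x - 4 and x^2 P_2(x) = q(x) = 6 are polynomials, hence analytic at x = 0.
p(0) = -4,  q(0) = 6.
Indicial equation: r(r-1) + p(0) r + q(0) = 0, i.e. r^2 + (p(0) - 1) r + q(0) = 0, i.e. r^2 - 5 r + 6 = 0.
Discriminant: (-5)^2 - 4(6) = 1, so r = (5 ± 1)/2.
Solving: r_1 = 3, r_2 = 2.

indicial: r^2 - 5 r + 6 = 0; roots r_1 = 3, r_2 = 2


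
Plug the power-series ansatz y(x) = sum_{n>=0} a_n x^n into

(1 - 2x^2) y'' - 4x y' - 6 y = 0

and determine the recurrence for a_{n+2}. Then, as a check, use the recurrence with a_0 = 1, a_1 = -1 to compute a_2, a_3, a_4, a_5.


Substitute y = sum_n a_n x^n.
(1 - 2 x^2) y'' contributes (n+2)(n+1) a_{n+2} - 2 n(n-1) a_n at x^n.
-4 x y'(x) contributes -4 n a_n at x^n.
-6 y(x) contributes -6 a_n at x^n.
Matching x^n: (n+2)(n+1) a_{n+2} + (-2 n(n-1) - 4 n - 6) a_n = 0.
Thus a_{n+2} = (2 n(n-1) + 4 n + 6) / ((n+1)(n+2)) * a_n.

Check with a_0 = 1, a_1 = -1 (apply the recurrence for n = 0, 1, 2, 3): a_0 = 1, a_1 = -1, a_2 = 3, a_3 = -5/3, a_4 = 9/2, a_5 = -5/2.

a_(n+2) = (2 n(n-1) + 4 n + 6) / ((n+1)(n+2)) * a_n; check: a_0 = 1, a_1 = -1, a_2 = 3, a_3 = -5/3, a_4 = 9/2, a_5 = -5/2


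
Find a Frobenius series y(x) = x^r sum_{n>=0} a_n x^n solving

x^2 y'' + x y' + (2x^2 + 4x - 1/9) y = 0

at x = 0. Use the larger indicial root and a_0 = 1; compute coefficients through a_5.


Write in Frobenius form y'' + (p(x)/x) y' + (q(x)/x^2) y = 0:
  p(x) = 1,  q(x) = 2x^2 + 4x - 1/9.
Indicial equation: r(r-1) + (1) r + (-1/9) = 0 -> roots r_1 = 1/3, r_2 = -1/3.
Take r = r_1 = 1/3. Let y(x) = x^r sum_{n>=0} a_n x^n with a_0 = 1.
Substitute y = x^r sum a_n x^n and match x^{r+n}. The recurrence is
  D(n) a_n + 4 a_{n-1} + 2 a_{n-2} = 0,  where D(n) = (r+n)(r+n-1) + (1)(r+n) + (-1/9).
  a_n = [-4 a_{n-1} - 2 a_{n-2}] / D(n).
Since the indicial polynomial factors as (r - r_1)(r - r_2), D(n) = (r_1 + n - r_1)(r_1 + n - r_2) = n(n + 2/3).
Evaluating step by step (a_0 = 1):
  n = 1: D(1) = 1(1 + 2/3) = 5/3; numerator = -4(1) = -4; a_1 = (-4)/(5/3) = -12/5
  n = 2: D(2) = 2(2 + 2/3) = 16/3; numerator = -4(-12/5) - 2(1) = 38/5; a_2 = (38/5)/(16/3) = 57/40
  n = 3: D(3) = 3(3 + 2/3) = 11; numerator = -4(57/40) - 2(-12/5) = -9/10; a_3 = (-9/10)/(11) = -9/110
  n = 4: D(4) = 4(4 + 2/3) = 56/3; numerator = -4(-9/110) - 2(57/40) = -111/44; a_4 = (-111/44)/(56/3) = -333/2464
  n = 5: D(5) = 5(5 + 2/3) = 85/3; numerator = -4(-333/2464) - 2(-9/110) = 2169/3080; a_5 = (2169/3080)/(85/3) = 6507/261800

r = 1/3; a_0 = 1; a_1 = -12/5; a_2 = 57/40; a_3 = -9/110; a_4 = -333/2464; a_5 = 6507/261800


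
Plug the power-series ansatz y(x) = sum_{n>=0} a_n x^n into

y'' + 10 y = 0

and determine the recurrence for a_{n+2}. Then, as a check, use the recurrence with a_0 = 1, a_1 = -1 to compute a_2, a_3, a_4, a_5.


Substitute y = sum_n a_n x^n into y'' + (const) y = 0.
y''(x) = sum_{n>=0} (n+2)(n+1) a_{n+2} x^n.
The ODE becomes sum_n [(n+2)(n+1) a_{n+2} + 10 a_n] x^n = 0.
Setting each coefficient to zero gives the recurrence:
  (n+2)(n+1) a_{n+2} + 10 a_n = 0,
  a_{n+2} = -10 / ((n+1)(n+2)) a_n.

Check with a_0 = 1, a_1 = -1 (apply the recurrence for n = 0, 1, 2, 3): a_0 = 1, a_1 = -1, a_2 = -5, a_3 = 5/3, a_4 = 25/6, a_5 = -5/6.

a_{n+2} = -10/((n+1)(n+2)) * a_n; check: a_0 = 1, a_1 = -1, a_2 = -5, a_3 = 5/3, a_4 = 25/6, a_5 = -5/6


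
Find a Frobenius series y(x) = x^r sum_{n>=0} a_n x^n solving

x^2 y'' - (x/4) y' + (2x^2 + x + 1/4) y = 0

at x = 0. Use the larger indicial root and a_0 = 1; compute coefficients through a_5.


Write in Frobenius form y'' + (p(x)/x) y' + (q(x)/x^2) y = 0:
  p(x) = -1/4,  q(x) = 2x^2 + x + 1/4.
Indicial equation: r(r-1) + (-1/4) r + (1/4) = 0 -> roots r_1 = 1, r_2 = 1/4.
Take r = r_1 = 1. Let y(x) = x^r sum_{n>=0} a_n x^n with a_0 = 1.
Substitute y = x^r sum a_n x^n and match x^{r+n}. The recurrence is
  D(n) a_n + 1 a_{n-1} + 2 a_{n-2} = 0,  where D(n) = (r+n)(r+n-1) + (-1/4)(r+n) + (1/4).
  a_n = [-1 a_{n-1} - 2 a_{n-2}] / D(n).
Since the indicial polynomial factors as (r - r_1)(r - r_2), D(n) = (r_1 + n - r_1)(r_1 + n - r_2) = n(n + 3/4).
Evaluating step by step (a_0 = 1):
  n = 1: D(1) = 1(1 + 3/4) = 7/4; numerator = -1(1) = -1; a_1 = (-1)/(7/4) = -4/7
  n = 2: D(2) = 2(2 + 3/4) = 11/2; numerator = -1(-4/7) - 2(1) = -10/7; a_2 = (-10/7)/(11/2) = -20/77
  n = 3: D(3) = 3(3 + 3/4) = 45/4; numerator = -1(-20/77) - 2(-4/7) = 108/77; a_3 = (108/77)/(45/4) = 48/385
  n = 4: D(4) = 4(4 + 3/4) = 19; numerator = -1(48/385) - 2(-20/77) = 152/385; a_4 = (152/385)/(19) = 8/385
  n = 5: D(5) = 5(5 + 3/4) = 115/4; numerator = -1(8/385) - 2(48/385) = -104/385; a_5 = (-104/385)/(115/4) = -416/44275

r = 1; a_0 = 1; a_1 = -4/7; a_2 = -20/77; a_3 = 48/385; a_4 = 8/385; a_5 = -416/44275


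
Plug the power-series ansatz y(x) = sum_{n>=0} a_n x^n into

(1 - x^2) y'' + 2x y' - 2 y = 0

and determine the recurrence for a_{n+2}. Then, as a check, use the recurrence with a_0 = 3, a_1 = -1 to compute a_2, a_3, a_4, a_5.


Substitute y = sum_n a_n x^n.
(1 - 1 x^2) y'' contributes (n+2)(n+1) a_{n+2} - n(n-1) a_n at x^n.
2 x y'(x) contributes 2 n a_n at x^n.
-2 y(x) contributes -2 a_n at x^n.
Matching x^n: (n+2)(n+1) a_{n+2} + (-n(n-1) + 2 n - 2) a_n = 0.
Thus a_{n+2} = (n(n-1) - 2 n + 2) / ((n+1)(n+2)) * a_n.

Check with a_0 = 3, a_1 = -1 (apply the recurrence for n = 0, 1, 2, 3): a_0 = 3, a_1 = -1, a_2 = 3, a_3 = 0, a_4 = 0, a_5 = 0.

a_(n+2) = (n(n-1) - 2 n + 2) / ((n+1)(n+2)) * a_n; check: a_0 = 3, a_1 = -1, a_2 = 3, a_3 = 0, a_4 = 0, a_5 = 0


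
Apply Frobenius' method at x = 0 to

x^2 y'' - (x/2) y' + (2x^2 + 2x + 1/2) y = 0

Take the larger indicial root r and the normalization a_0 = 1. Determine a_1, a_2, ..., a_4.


Write in Frobenius form y'' + (p(x)/x) y' + (q(x)/x^2) y = 0:
  p(x) = -1/2,  q(x) = 2x^2 + 2x + 1/2.
Indicial equation: r(r-1) + (-1/2) r + (1/2) = 0 -> roots r_1 = 1, r_2 = 1/2.
Take r = r_1 = 1. Let y(x) = x^r sum_{n>=0} a_n x^n with a_0 = 1.
Substitute y = x^r sum a_n x^n and match x^{r+n}. The recurrence is
  D(n) a_n + 2 a_{n-1} + 2 a_{n-2} = 0,  where D(n) = (r+n)(r+n-1) + (-1/2)(r+n) + (1/2).
  a_n = [-2 a_{n-1} - 2 a_{n-2}] / D(n).
Since the indicial polynomial factors as (r - r_1)(r - r_2), D(n) = (r_1 + n - r_1)(r_1 + n - r_2) = n(n + 1/2).
Evaluating step by step (a_0 = 1):
  n = 1: D(1) = 1(1 + 1/2) = 3/2; numerator = -2(1) = -2; a_1 = (-2)/(3/2) = -4/3
  n = 2: D(2) = 2(2 + 1/2) = 5; numerator = -2(-4/3) - 2(1) = 2/3; a_2 = (2/3)/(5) = 2/15
  n = 3: D(3) = 3(3 + 1/2) = 21/2; numerator = -2(2/15) - 2(-4/3) = 12/5; a_3 = (12/5)/(21/2) = 8/35
  n = 4: D(4) = 4(4 + 1/2) = 18; numerator = -2(8/35) - 2(2/15) = -76/105; a_4 = (-76/105)/(18) = -38/945

r = 1; a_0 = 1; a_1 = -4/3; a_2 = 2/15; a_3 = 8/35; a_4 = -38/945


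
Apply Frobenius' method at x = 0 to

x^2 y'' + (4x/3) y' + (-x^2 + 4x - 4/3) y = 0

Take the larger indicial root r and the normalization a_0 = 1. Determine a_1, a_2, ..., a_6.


Write in Frobenius form y'' + (p(x)/x) y' + (q(x)/x^2) y = 0:
  p(x) = 4/3,  q(x) = -x^2 + 4x - 4/3.
Indicial equation: r(r-1) + (4/3) r + (-4/3) = 0 -> roots r_1 = 1, r_2 = -4/3.
Take r = r_1 = 1. Let y(x) = x^r sum_{n>=0} a_n x^n with a_0 = 1.
Substitute y = x^r sum a_n x^n and match x^{r+n}. The recurrence is
  D(n) a_n + 4 a_{n-1} - 1 a_{n-2} = 0,  where D(n) = (r+n)(r+n-1) + (4/3)(r+n) + (-4/3).
  a_n = [-4 a_{n-1} + 1 a_{n-2}] / D(n).
Since the indicial polynomial factors as (r - r_1)(r - r_2), D(n) = (r_1 + n - r_1)(r_1 + n - r_2) = n(n + 7/3).
Evaluating step by step (a_0 = 1):
  n = 1: D(1) = 1(1 + 7/3) = 10/3; numerator = -4(1) = -4; a_1 = (-4)/(10/3) = -6/5
  n = 2: D(2) = 2(2 + 7/3) = 26/3; numerator = -4(-6/5) + 1(1) = 29/5; a_2 = (29/5)/(26/3) = 87/130
  n = 3: D(3) = 3(3 + 7/3) = 16; numerator = -4(87/130) + 1(-6/5) = -252/65; a_3 = (-252/65)/(16) = -63/260
  n = 4: D(4) = 4(4 + 7/3) = 76/3; numerator = -4(-63/260) + 1(87/130) = 213/130; a_4 = (213/130)/(76/3) = 639/9880
  n = 5: D(5) = 5(5 + 7/3) = 110/3; numerator = -4(639/9880) + 1(-63/260) = -495/988; a_5 = (-495/988)/(110/3) = -27/1976
  n = 6: D(6) = 6(6 + 7/3) = 50; numerator = -4(-27/1976) + 1(639/9880) = 1179/9880; a_6 = (1179/9880)/(50) = 1179/494000

r = 1; a_0 = 1; a_1 = -6/5; a_2 = 87/130; a_3 = -63/260; a_4 = 639/9880; a_5 = -27/1976; a_6 = 1179/494000


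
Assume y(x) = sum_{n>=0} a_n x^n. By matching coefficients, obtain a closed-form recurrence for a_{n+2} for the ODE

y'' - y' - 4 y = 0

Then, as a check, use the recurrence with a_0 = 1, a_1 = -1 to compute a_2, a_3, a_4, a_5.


Substitute y = sum_n a_n x^n.
y''(x) has coefficient (n+2)(n+1) a_{n+2} at x^n;
-y'(x) has coefficient -(n+1) a_{n+1} at x^n;
-4 y(x) has coefficient -4 a_n at x^n.
Matching x^n: (n+2)(n+1) a_{n+2} - (n+1) a_{n+1} - 4 a_n = 0.
Thus a_{n+2} = [(n+1) a_{n+1} + 4 a_n] / ((n+1)(n+2)).

Check with a_0 = 1, a_1 = -1 (apply the recurrence for n = 0, 1, 2, 3): a_0 = 1, a_1 = -1, a_2 = 3/2, a_3 = -1/6, a_4 = 11/24, a_5 = 7/120.

a_(n+2) = [(n+1) a_(n+1) + 4 a_n] / ((n+1)(n+2)); check: a_0 = 1, a_1 = -1, a_2 = 3/2, a_3 = -1/6, a_4 = 11/24, a_5 = 7/120


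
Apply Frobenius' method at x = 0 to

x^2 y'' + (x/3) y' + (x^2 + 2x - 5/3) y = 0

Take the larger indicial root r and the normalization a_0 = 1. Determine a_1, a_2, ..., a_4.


Write in Frobenius form y'' + (p(x)/x) y' + (q(x)/x^2) y = 0:
  p(x) = 1/3,  q(x) = x^2 + 2x - 5/3.
Indicial equation: r(r-1) + (1/3) r + (-5/3) = 0 -> roots r_1 = 5/3, r_2 = -1.
Take r = r_1 = 5/3. Let y(x) = x^r sum_{n>=0} a_n x^n with a_0 = 1.
Substitute y = x^r sum a_n x^n and match x^{r+n}. The recurrence is
  D(n) a_n + 2 a_{n-1} + 1 a_{n-2} = 0,  where D(n) = (r+n)(r+n-1) + (1/3)(r+n) + (-5/3).
  a_n = [-2 a_{n-1} - 1 a_{n-2}] / D(n).
Since the indicial polynomial factors as (r - r_1)(r - r_2), D(n) = (r_1 + n - r_1)(r_1 + n - r_2) = n(n + 8/3).
Evaluating step by step (a_0 = 1):
  n = 1: D(1) = 1(1 + 8/3) = 11/3; numerator = -2(1) = -2; a_1 = (-2)/(11/3) = -6/11
  n = 2: D(2) = 2(2 + 8/3) = 28/3; numerator = -2(-6/11) - 1(1) = 1/11; a_2 = (1/11)/(28/3) = 3/308
  n = 3: D(3) = 3(3 + 8/3) = 17; numerator = -2(3/308) - 1(-6/11) = 81/154; a_3 = (81/154)/(17) = 81/2618
  n = 4: D(4) = 4(4 + 8/3) = 80/3; numerator = -2(81/2618) - 1(3/308) = -375/5236; a_4 = (-375/5236)/(80/3) = -225/83776

r = 5/3; a_0 = 1; a_1 = -6/11; a_2 = 3/308; a_3 = 81/2618; a_4 = -225/83776


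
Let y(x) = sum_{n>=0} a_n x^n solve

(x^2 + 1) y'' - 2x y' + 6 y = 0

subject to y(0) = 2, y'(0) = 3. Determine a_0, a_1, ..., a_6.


Ansatz: y(x) = sum_{n>=0} a_n x^n, so y'(x) = sum_{n>=1} n a_n x^(n-1) and y''(x) = sum_{n>=2} n(n-1) a_n x^(n-2).
Substitute into P(x) y'' + Q(x) y' + R(x) y = 0 with P(x) = x^2 + 1, Q(x) = -2x, R(x) = 6, and match powers of x.
Initial conditions: a_0 = 2, a_1 = 3.
Setting the coefficient of each power of x to zero and solving order by order (substituting the coefficients already found):
  x^0: 2 a_2 + 6 a_0 = 0  ->  2 a_2 = -6 a_0 = -12  ->  a_2 = -6
  x^1: 6 a_3 + 4 a_1 = 0  ->  6 a_3 = -4 a_1 = -12  ->  a_3 = -2
  x^2: 12 a_4 + 4 a_2 = 0  ->  12 a_4 = -4 a_2 = 24  ->  a_4 = 2
  x^3: 20 a_5 + 6 a_3 = 0  ->  20 a_5 = -6 a_3 = 12  ->  a_5 = 3/5
  x^4: 30 a_6 + 10 a_4 = 0  ->  30 a_6 = -10 a_4 = -20  ->  a_6 = -2/3
Truncated series: y(x) = 2 + 3 x - 6 x^2 - 2 x^3 + 2 x^4 + (3/5) x^5 - (2/3) x^6 + O(x^7).

a_0 = 2; a_1 = 3; a_2 = -6; a_3 = -2; a_4 = 2; a_5 = 3/5; a_6 = -2/3


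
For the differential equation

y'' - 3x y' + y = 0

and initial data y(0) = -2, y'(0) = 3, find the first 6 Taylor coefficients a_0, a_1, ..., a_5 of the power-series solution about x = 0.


Ansatz: y(x) = sum_{n>=0} a_n x^n, so y'(x) = sum_{n>=1} n a_n x^(n-1) and y''(x) = sum_{n>=2} n(n-1) a_n x^(n-2).
Substitute into P(x) y'' + Q(x) y' + R(x) y = 0 with P(x) = 1, Q(x) = -3x, R(x) = 1, and match powers of x.
Initial conditions: a_0 = -2, a_1 = 3.
Setting the coefficient of each power of x to zero and solving order by order (substituting the coefficients already found):
  x^0: 2 a_2 + a_0 = 0  ->  2 a_2 = -a_0 = 2  ->  a_2 = 1
  x^1: 6 a_3 - 2 a_1 = 0  ->  6 a_3 = 2 a_1 = 6  ->  a_3 = 1
  x^2: 12 a_4 - 5 a_2 = 0  ->  12 a_4 = 5 a_2 = 5  ->  a_4 = 5/12
  x^3: 20 a_5 - 8 a_3 = 0  ->  20 a_5 = 8 a_3 = 8  ->  a_5 = 2/5
Truncated series: y(x) = -2 + 3 x + x^2 + x^3 + (5/12) x^4 + (2/5) x^5 + O(x^6).

a_0 = -2; a_1 = 3; a_2 = 1; a_3 = 1; a_4 = 5/12; a_5 = 2/5


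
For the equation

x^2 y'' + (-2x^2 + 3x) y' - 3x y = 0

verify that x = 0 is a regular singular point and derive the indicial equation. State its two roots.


Divide by x^2 to reach normal form y'' + P_1(x) y' + P_2(x) y = 0 with P_1(x) = -2 + 3/x and P_2(x) = -3/x.
x = 0 is a singular point because the y'-coefficient -2 + 3/x has a pole at x = 0 and the y-coefficient -3/x has a pole at x = 0.
It is a regular singular point because x P_1(x) = p(x) = 3 - 2x and x^2 P_2(x) = q(x) = -3x are polynomials, hence analytic at x = 0.
p(0) = 3,  q(0) = 0.
Indicial equation: r(r-1) + p(0) r + q(0) = 0, i.e. r^2 + (p(0) - 1) r + q(0) = 0, i.e. r^2 + 2 r = 0.
Discriminant: (2)^2 - 4(0) = 4, so r = (-2 ± 2)/2.
Solving: r_1 = 0, r_2 = -2.

indicial: r^2 + 2 r = 0; roots r_1 = 0, r_2 = -2


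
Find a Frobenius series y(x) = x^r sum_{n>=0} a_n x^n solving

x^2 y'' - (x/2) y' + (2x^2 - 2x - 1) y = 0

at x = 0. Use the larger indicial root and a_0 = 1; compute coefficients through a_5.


Write in Frobenius form y'' + (p(x)/x) y' + (q(x)/x^2) y = 0:
  p(x) = -1/2,  q(x) = 2x^2 - 2x - 1.
Indicial equation: r(r-1) + (-1/2) r + (-1) = 0 -> roots r_1 = 2, r_2 = -1/2.
Take r = r_1 = 2. Let y(x) = x^r sum_{n>=0} a_n x^n with a_0 = 1.
Substitute y = x^r sum a_n x^n and match x^{r+n}. The recurrence is
  D(n) a_n - 2 a_{n-1} + 2 a_{n-2} = 0,  where D(n) = (r+n)(r+n-1) + (-1/2)(r+n) + (-1).
  a_n = [2 a_{n-1} - 2 a_{n-2}] / D(n).
Since the indicial polynomial factors as (r - r_1)(r - r_2), D(n) = (r_1 + n - r_1)(r_1 + n - r_2) = n(n + 5/2).
Evaluating step by step (a_0 = 1):
  n = 1: D(1) = 1(1 + 5/2) = 7/2; numerator = 2(1) = 2; a_1 = (2)/(7/2) = 4/7
  n = 2: D(2) = 2(2 + 5/2) = 9; numerator = 2(4/7) - 2(1) = -6/7; a_2 = (-6/7)/(9) = -2/21
  n = 3: D(3) = 3(3 + 5/2) = 33/2; numerator = 2(-2/21) - 2(4/7) = -4/3; a_3 = (-4/3)/(33/2) = -8/99
  n = 4: D(4) = 4(4 + 5/2) = 26; numerator = 2(-8/99) - 2(-2/21) = 20/693; a_4 = (20/693)/(26) = 10/9009
  n = 5: D(5) = 5(5 + 5/2) = 75/2; numerator = 2(10/9009) - 2(-8/99) = 164/1001; a_5 = (164/1001)/(75/2) = 328/75075

r = 2; a_0 = 1; a_1 = 4/7; a_2 = -2/21; a_3 = -8/99; a_4 = 10/9009; a_5 = 328/75075


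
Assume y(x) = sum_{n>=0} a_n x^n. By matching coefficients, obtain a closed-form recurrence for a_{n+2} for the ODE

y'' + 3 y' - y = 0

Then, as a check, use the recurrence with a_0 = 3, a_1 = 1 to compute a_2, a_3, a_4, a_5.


Substitute y = sum_n a_n x^n.
y''(x) has coefficient (n+2)(n+1) a_{n+2} at x^n;
3 y'(x) has coefficient 3 (n+1) a_{n+1} at x^n;
-y(x) has coefficient -1 a_n at x^n.
Matching x^n: (n+2)(n+1) a_{n+2} + 3 (n+1) a_{n+1} - 1 a_n = 0.
Thus a_{n+2} = [-3 (n+1) a_{n+1} + 1 a_n] / ((n+1)(n+2)).

Check with a_0 = 3, a_1 = 1 (apply the recurrence for n = 0, 1, 2, 3): a_0 = 3, a_1 = 1, a_2 = 0, a_3 = 1/6, a_4 = -1/8, a_5 = 1/12.

a_(n+2) = [-3 (n+1) a_(n+1) + 1 a_n] / ((n+1)(n+2)); check: a_0 = 3, a_1 = 1, a_2 = 0, a_3 = 1/6, a_4 = -1/8, a_5 = 1/12


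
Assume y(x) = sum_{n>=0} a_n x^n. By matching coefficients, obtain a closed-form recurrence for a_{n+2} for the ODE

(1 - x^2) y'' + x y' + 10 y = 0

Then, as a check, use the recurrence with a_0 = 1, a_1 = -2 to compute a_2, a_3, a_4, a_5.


Substitute y = sum_n a_n x^n.
(1 - 1 x^2) y'' contributes (n+2)(n+1) a_{n+2} - n(n-1) a_n at x^n.
x y'(x) contributes n a_n at x^n.
10 y(x) contributes 10 a_n at x^n.
Matching x^n: (n+2)(n+1) a_{n+2} + (-n(n-1) + n + 10) a_n = 0.
Thus a_{n+2} = (n(n-1) - n - 10) / ((n+1)(n+2)) * a_n.

Check with a_0 = 1, a_1 = -2 (apply the recurrence for n = 0, 1, 2, 3): a_0 = 1, a_1 = -2, a_2 = -5, a_3 = 11/3, a_4 = 25/6, a_5 = -77/60.

a_(n+2) = (n(n-1) - n - 10) / ((n+1)(n+2)) * a_n; check: a_0 = 1, a_1 = -2, a_2 = -5, a_3 = 11/3, a_4 = 25/6, a_5 = -77/60


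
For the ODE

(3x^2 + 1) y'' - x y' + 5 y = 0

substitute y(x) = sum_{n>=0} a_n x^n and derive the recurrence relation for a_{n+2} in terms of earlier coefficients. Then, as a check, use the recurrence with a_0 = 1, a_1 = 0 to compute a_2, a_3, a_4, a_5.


Substitute y = sum_n a_n x^n.
(1 + 3 x^2) y'' contributes (n+2)(n+1) a_{n+2} + 3 n(n-1) a_n at x^n.
-x y'(x) contributes -n a_n at x^n.
5 y(x) contributes 5 a_n at x^n.
Matching x^n: (n+2)(n+1) a_{n+2} + (3 n(n-1) - n + 5) a_n = 0.
Thus a_{n+2} = (-3 n(n-1) + n - 5) / ((n+1)(n+2)) * a_n.

Check with a_0 = 1, a_1 = 0 (apply the recurrence for n = 0, 1, 2, 3): a_0 = 1, a_1 = 0, a_2 = -5/2, a_3 = 0, a_4 = 15/8, a_5 = 0.

a_(n+2) = (-3 n(n-1) + n - 5) / ((n+1)(n+2)) * a_n; check: a_0 = 1, a_1 = 0, a_2 = -5/2, a_3 = 0, a_4 = 15/8, a_5 = 0


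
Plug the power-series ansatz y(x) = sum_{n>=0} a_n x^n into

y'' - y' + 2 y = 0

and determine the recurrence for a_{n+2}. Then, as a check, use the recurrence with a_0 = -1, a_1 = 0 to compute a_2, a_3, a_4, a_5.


Substitute y = sum_n a_n x^n.
y''(x) has coefficient (n+2)(n+1) a_{n+2} at x^n;
-y'(x) has coefficient -(n+1) a_{n+1} at x^n;
2 y(x) has coefficient 2 a_n at x^n.
Matching x^n: (n+2)(n+1) a_{n+2} - (n+1) a_{n+1} + 2 a_n = 0.
Thus a_{n+2} = [(n+1) a_{n+1} - 2 a_n] / ((n+1)(n+2)).

Check with a_0 = -1, a_1 = 0 (apply the recurrence for n = 0, 1, 2, 3): a_0 = -1, a_1 = 0, a_2 = 1, a_3 = 1/3, a_4 = -1/12, a_5 = -1/20.

a_(n+2) = [(n+1) a_(n+1) - 2 a_n] / ((n+1)(n+2)); check: a_0 = -1, a_1 = 0, a_2 = 1, a_3 = 1/3, a_4 = -1/12, a_5 = -1/20


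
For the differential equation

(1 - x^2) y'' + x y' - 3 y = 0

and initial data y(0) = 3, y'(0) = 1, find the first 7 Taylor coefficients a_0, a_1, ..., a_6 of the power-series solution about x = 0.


Ansatz: y(x) = sum_{n>=0} a_n x^n, so y'(x) = sum_{n>=1} n a_n x^(n-1) and y''(x) = sum_{n>=2} n(n-1) a_n x^(n-2).
Substitute into P(x) y'' + Q(x) y' + R(x) y = 0 with P(x) = 1 - x^2, Q(x) = x, R(x) = -3, and match powers of x.
Initial conditions: a_0 = 3, a_1 = 1.
Setting the coefficient of each power of x to zero and solving order by order (substituting the coefficients already found):
  x^0: 2 a_2 - 3 a_0 = 0  ->  2 a_2 = 3 a_0 = 9  ->  a_2 = 9/2
  x^1: 6 a_3 - 2 a_1 = 0  ->  6 a_3 = 2 a_1 = 2  ->  a_3 = 1/3
  x^2: 12 a_4 - 3 a_2 = 0  ->  12 a_4 = 3 a_2 = 27/2  ->  a_4 = 9/8
  x^3: 20 a_5 - 6 a_3 = 0  ->  20 a_5 = 6 a_3 = 2  ->  a_5 = 1/10
  x^4: 30 a_6 - 11 a_4 = 0  ->  30 a_6 = 11 a_4 = 99/8  ->  a_6 = 33/80
Truncated series: y(x) = 3 + x + (9/2) x^2 + (1/3) x^3 + (9/8) x^4 + (1/10) x^5 + (33/80) x^6 + O(x^7).

a_0 = 3; a_1 = 1; a_2 = 9/2; a_3 = 1/3; a_4 = 9/8; a_5 = 1/10; a_6 = 33/80


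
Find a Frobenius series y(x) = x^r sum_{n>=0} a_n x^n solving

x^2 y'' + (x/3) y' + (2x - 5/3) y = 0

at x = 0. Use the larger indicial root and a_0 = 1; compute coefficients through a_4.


Write in Frobenius form y'' + (p(x)/x) y' + (q(x)/x^2) y = 0:
  p(x) = 1/3,  q(x) = 2x - 5/3.
Indicial equation: r(r-1) + (1/3) r + (-5/3) = 0 -> roots r_1 = 5/3, r_2 = -1.
Take r = r_1 = 5/3. Let y(x) = x^r sum_{n>=0} a_n x^n with a_0 = 1.
Substitute y = x^r sum a_n x^n and match x^{r+n}. The recurrence is
  D(n) a_n + 2 a_{n-1} = 0,  where D(n) = (r+n)(r+n-1) + (1/3)(r+n) + (-5/3).
  a_n = -2 / D(n) * a_{n-1}.
Since the indicial polynomial factors as (r - r_1)(r - r_2), D(n) = (r_1 + n - r_1)(r_1 + n - r_2) = n(n + 8/3).
Evaluating step by step (a_0 = 1):
  n = 1: D(1) = 1(1 + 8/3) = 11/3; numerator = -2(1) = -2; a_1 = (-2)/(11/3) = -6/11
  n = 2: D(2) = 2(2 + 8/3) = 28/3; numerator = -2(-6/11) = 12/11; a_2 = (12/11)/(28/3) = 9/77
  n = 3: D(3) = 3(3 + 8/3) = 17; numerator = -2(9/77) = -18/77; a_3 = (-18/77)/(17) = -18/1309
  n = 4: D(4) = 4(4 + 8/3) = 80/3; numerator = -2(-18/1309) = 36/1309; a_4 = (36/1309)/(80/3) = 27/26180

r = 5/3; a_0 = 1; a_1 = -6/11; a_2 = 9/77; a_3 = -18/1309; a_4 = 27/26180


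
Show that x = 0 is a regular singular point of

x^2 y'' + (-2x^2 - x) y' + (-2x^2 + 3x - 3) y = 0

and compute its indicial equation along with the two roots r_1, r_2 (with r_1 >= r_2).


Divide by x^2 to reach normal form y'' + P_1(x) y' + P_2(x) y = 0 with P_1(x) = -2 - 1/x and P_2(x) = -2 + 3/x - 3/x^2.
x = 0 is a singular point because the y'-coefficient -2 - 1/x has a pole at x = 0 and the y-coefficient -2 + 3/x - 3/x^2 has a pole at x = 0.
It is a regular singular point because x P_1(x) = p(x) = -2x - 1 and x^2 P_2(x) = q(x) = -2x^2 + 3x - 3 are polynomials, hence analytic at x = 0.
p(0) = -1,  q(0) = -3.
Indicial equation: r(r-1) + p(0) r + q(0) = 0, i.e. r^2 + (p(0) - 1) r + q(0) = 0, i.e. r^2 - 2 r - 3 = 0.
Discriminant: (-2)^2 - 4(-3) = 16, so r = (2 ± 4)/2.
Solving: r_1 = 3, r_2 = -1.

indicial: r^2 - 2 r - 3 = 0; roots r_1 = 3, r_2 = -1


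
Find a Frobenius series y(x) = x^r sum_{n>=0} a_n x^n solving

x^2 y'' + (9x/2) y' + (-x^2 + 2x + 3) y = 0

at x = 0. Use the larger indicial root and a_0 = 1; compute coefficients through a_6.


Write in Frobenius form y'' + (p(x)/x) y' + (q(x)/x^2) y = 0:
  p(x) = 9/2,  q(x) = -x^2 + 2x + 3.
Indicial equation: r(r-1) + (9/2) r + (3) = 0 -> roots r_1 = -3/2, r_2 = -2.
Take r = r_1 = -3/2. Let y(x) = x^r sum_{n>=0} a_n x^n with a_0 = 1.
Substitute y = x^r sum a_n x^n and match x^{r+n}. The recurrence is
  D(n) a_n + 2 a_{n-1} - 1 a_{n-2} = 0,  where D(n) = (r+n)(r+n-1) + (9/2)(r+n) + (3).
  a_n = [-2 a_{n-1} + 1 a_{n-2}] / D(n).
Since the indicial polynomial factors as (r - r_1)(r - r_2), D(n) = (r_1 + n - r_1)(r_1 + n - r_2) = n(n + 1/2).
Evaluating step by step (a_0 = 1):
  n = 1: D(1) = 1(1 + 1/2) = 3/2; numerator = -2(1) = -2; a_1 = (-2)/(3/2) = -4/3
  n = 2: D(2) = 2(2 + 1/2) = 5; numerator = -2(-4/3) + 1(1) = 11/3; a_2 = (11/3)/(5) = 11/15
  n = 3: D(3) = 3(3 + 1/2) = 21/2; numerator = -2(11/15) + 1(-4/3) = -14/5; a_3 = (-14/5)/(21/2) = -4/15
  n = 4: D(4) = 4(4 + 1/2) = 18; numerator = -2(-4/15) + 1(11/15) = 19/15; a_4 = (19/15)/(18) = 19/270
  n = 5: D(5) = 5(5 + 1/2) = 55/2; numerator = -2(19/270) + 1(-4/15) = -11/27; a_5 = (-11/27)/(55/2) = -2/135
  n = 6: D(6) = 6(6 + 1/2) = 39; numerator = -2(-2/135) + 1(19/270) = 1/10; a_6 = (1/10)/(39) = 1/390

r = -3/2; a_0 = 1; a_1 = -4/3; a_2 = 11/15; a_3 = -4/15; a_4 = 19/270; a_5 = -2/135; a_6 = 1/390


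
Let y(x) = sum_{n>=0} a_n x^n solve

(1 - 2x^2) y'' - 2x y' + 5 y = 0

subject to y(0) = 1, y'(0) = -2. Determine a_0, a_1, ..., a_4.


Ansatz: y(x) = sum_{n>=0} a_n x^n, so y'(x) = sum_{n>=1} n a_n x^(n-1) and y''(x) = sum_{n>=2} n(n-1) a_n x^(n-2).
Substitute into P(x) y'' + Q(x) y' + R(x) y = 0 with P(x) = 1 - 2x^2, Q(x) = -2x, R(x) = 5, and match powers of x.
Initial conditions: a_0 = 1, a_1 = -2.
Setting the coefficient of each power of x to zero and solving order by order (substituting the coefficients already found):
  x^0: 2 a_2 + 5 a_0 = 0  ->  2 a_2 = -5 a_0 = -5  ->  a_2 = -5/2
  x^1: 6 a_3 + 3 a_1 = 0  ->  6 a_3 = -3 a_1 = 6  ->  a_3 = 1
  x^2: 12 a_4 - 3 a_2 = 0  ->  12 a_4 = 3 a_2 = -15/2  ->  a_4 = -5/8
Truncated series: y(x) = 1 - 2 x - (5/2) x^2 + x^3 - (5/8) x^4 + O(x^5).

a_0 = 1; a_1 = -2; a_2 = -5/2; a_3 = 1; a_4 = -5/8


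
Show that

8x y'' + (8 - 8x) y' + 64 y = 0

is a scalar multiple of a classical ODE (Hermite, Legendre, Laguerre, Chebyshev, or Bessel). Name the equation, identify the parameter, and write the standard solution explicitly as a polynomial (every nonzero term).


All three coefficients share the factor 8; dividing through by 8 gives  x y'' + (1 - x) y' + 8 y = 0.
This matches the Laguerre equation x y'' + (1 - x) y' + n y = 0 with n = 8; the polynomial solution is L_8(x).
With y = sum_k a_k x^k, matching x^k gives (k+1)k a_{k+1} + (k+1) a_{k+1} - k a_k + n a_k = 0, i.e. (k+1)^2 a_{k+1} = (k - n) a_k = (k - 8) a_k. The right side vanishes at k = 8, so the series terminates at degree 8.
Standard normalization L_n(0) = 1 gives a_0 = 1. Work upward with a_{k+1} = (k - 8) a_k / (k+1)^2:
  a_1 = (0 - 8)(1) / 1^2 = -8/1 = -8
  a_2 = (1 - 8)(-8) / 2^2 = 56/4 = 14
  a_3 = (2 - 8)(14) / 3^2 = -84/9 = -28/3
  a_4 = (3 - 8)(-28/3) / 4^2 = (140/3)/16 = 35/12
  a_5 = (4 - 8)(35/12) / 5^2 = (-35/3)/25 = -7/15
  a_6 = (5 - 8)(-7/15) / 6^2 = (7/5)/36 = 7/180
  a_7 = (6 - 8)(7/180) / 7^2 = (-7/90)/49 = -1/630
  a_8 = (7 - 8)(-1/630) / 8^2 = (1/630)/64 = 1/40320
Hence L_8(x) = x^8/40320 - x^7/630 + 7 x^6/180 - 7 x^5/15 + 35 x^4/12 - 28 x^3/3 + 14 x^2 - 8 x + 1.

L_8(x); series = x^8/40320 - x^7/630 + 7 x^6/180 - 7 x^5/15 + 35 x^4/12 - 28 x^3/3 + 14 x^2 - 8 x + 1


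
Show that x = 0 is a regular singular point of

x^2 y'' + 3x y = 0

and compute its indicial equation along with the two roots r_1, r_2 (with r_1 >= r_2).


Divide by x^2 to reach normal form y'' + P_1(x) y' + P_2(x) y = 0 with P_1(x) = 0 and P_2(x) = 3/x.
x = 0 is a singular point because the y-coefficient 3/x has a pole at x = 0.
It is a regular singular point because x P_1(x) = p(x) = 0 and x^2 P_2(x) = q(x) = 3x are polynomials, hence analytic at x = 0.
p(0) = 0,  q(0) = 0.
Indicial equation: r(r-1) + p(0) r + q(0) = 0, i.e. r^2 + (p(0) - 1) r + q(0) = 0, i.e. r^2 - 1 r = 0.
Discriminant: (-1)^2 - 4(0) = 1, so r = (1 ± 1)/2.
Solving: r_1 = 1, r_2 = 0.

indicial: r^2 - 1 r = 0; roots r_1 = 1, r_2 = 0


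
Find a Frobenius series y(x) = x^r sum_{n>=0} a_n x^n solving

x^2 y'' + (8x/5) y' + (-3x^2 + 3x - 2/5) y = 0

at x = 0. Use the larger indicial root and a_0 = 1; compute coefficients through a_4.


Write in Frobenius form y'' + (p(x)/x) y' + (q(x)/x^2) y = 0:
  p(x) = 8/5,  q(x) = -3x^2 + 3x - 2/5.
Indicial equation: r(r-1) + (8/5) r + (-2/5) = 0 -> roots r_1 = 2/5, r_2 = -1.
Take r = r_1 = 2/5. Let y(x) = x^r sum_{n>=0} a_n x^n with a_0 = 1.
Substitute y = x^r sum a_n x^n and match x^{r+n}. The recurrence is
  D(n) a_n + 3 a_{n-1} - 3 a_{n-2} = 0,  where D(n) = (r+n)(r+n-1) + (8/5)(r+n) + (-2/5).
  a_n = [-3 a_{n-1} + 3 a_{n-2}] / D(n).
Since the indicial polynomial factors as (r - r_1)(r - r_2), D(n) = (r_1 + n - r_1)(r_1 + n - r_2) = n(n + 7/5).
Evaluating step by step (a_0 = 1):
  n = 1: D(1) = 1(1 + 7/5) = 12/5; numerator = -3(1) = -3; a_1 = (-3)/(12/5) = -5/4
  n = 2: D(2) = 2(2 + 7/5) = 34/5; numerator = -3(-5/4) + 3(1) = 27/4; a_2 = (27/4)/(34/5) = 135/136
  n = 3: D(3) = 3(3 + 7/5) = 66/5; numerator = -3(135/136) + 3(-5/4) = -915/136; a_3 = (-915/136)/(66/5) = -1525/2992
  n = 4: D(4) = 4(4 + 7/5) = 108/5; numerator = -3(-1525/2992) + 3(135/136) = 13485/2992; a_4 = (13485/2992)/(108/5) = 22475/107712

r = 2/5; a_0 = 1; a_1 = -5/4; a_2 = 135/136; a_3 = -1525/2992; a_4 = 22475/107712


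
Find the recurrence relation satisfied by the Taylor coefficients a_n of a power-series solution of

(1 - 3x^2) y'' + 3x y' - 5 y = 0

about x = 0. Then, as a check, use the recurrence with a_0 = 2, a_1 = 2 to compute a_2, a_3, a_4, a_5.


Substitute y = sum_n a_n x^n.
(1 - 3 x^2) y'' contributes (n+2)(n+1) a_{n+2} - 3 n(n-1) a_n at x^n.
3 x y'(x) contributes 3 n a_n at x^n.
-5 y(x) contributes -5 a_n at x^n.
Matching x^n: (n+2)(n+1) a_{n+2} + (-3 n(n-1) + 3 n - 5) a_n = 0.
Thus a_{n+2} = (3 n(n-1) - 3 n + 5) / ((n+1)(n+2)) * a_n.

Check with a_0 = 2, a_1 = 2 (apply the recurrence for n = 0, 1, 2, 3): a_0 = 2, a_1 = 2, a_2 = 5, a_3 = 2/3, a_4 = 25/12, a_5 = 7/15.

a_(n+2) = (3 n(n-1) - 3 n + 5) / ((n+1)(n+2)) * a_n; check: a_0 = 2, a_1 = 2, a_2 = 5, a_3 = 2/3, a_4 = 25/12, a_5 = 7/15


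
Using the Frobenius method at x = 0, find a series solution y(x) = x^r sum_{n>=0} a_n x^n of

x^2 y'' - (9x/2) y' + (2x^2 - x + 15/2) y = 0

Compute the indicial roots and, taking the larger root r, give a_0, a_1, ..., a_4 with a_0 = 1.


Write in Frobenius form y'' + (p(x)/x) y' + (q(x)/x^2) y = 0:
  p(x) = -9/2,  q(x) = 2x^2 - x + 15/2.
Indicial equation: r(r-1) + (-9/2) r + (15/2) = 0 -> roots r_1 = 3, r_2 = 5/2.
Take r = r_1 = 3. Let y(x) = x^r sum_{n>=0} a_n x^n with a_0 = 1.
Substitute y = x^r sum a_n x^n and match x^{r+n}. The recurrence is
  D(n) a_n - 1 a_{n-1} + 2 a_{n-2} = 0,  where D(n) = (r+n)(r+n-1) + (-9/2)(r+n) + (15/2).
  a_n = [1 a_{n-1} - 2 a_{n-2}] / D(n).
Since the indicial polynomial factors as (r - r_1)(r - r_2), D(n) = (r_1 + n - r_1)(r_1 + n - r_2) = n(n + 1/2).
Evaluating step by step (a_0 = 1):
  n = 1: D(1) = 1(1 + 1/2) = 3/2; numerator = 1(1) = 1; a_1 = (1)/(3/2) = 2/3
  n = 2: D(2) = 2(2 + 1/2) = 5; numerator = 1(2/3) - 2(1) = -4/3; a_2 = (-4/3)/(5) = -4/15
  n = 3: D(3) = 3(3 + 1/2) = 21/2; numerator = 1(-4/15) - 2(2/3) = -8/5; a_3 = (-8/5)/(21/2) = -16/105
  n = 4: D(4) = 4(4 + 1/2) = 18; numerator = 1(-16/105) - 2(-4/15) = 8/21; a_4 = (8/21)/(18) = 4/189

r = 3; a_0 = 1; a_1 = 2/3; a_2 = -4/15; a_3 = -16/105; a_4 = 4/189


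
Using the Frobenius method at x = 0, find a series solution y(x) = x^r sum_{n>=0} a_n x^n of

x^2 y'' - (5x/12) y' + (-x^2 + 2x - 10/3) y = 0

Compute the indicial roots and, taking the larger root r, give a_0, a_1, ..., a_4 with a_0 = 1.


Write in Frobenius form y'' + (p(x)/x) y' + (q(x)/x^2) y = 0:
  p(x) = -5/12,  q(x) = -x^2 + 2x - 10/3.
Indicial equation: r(r-1) + (-5/12) r + (-10/3) = 0 -> roots r_1 = 8/3, r_2 = -5/4.
Take r = r_1 = 8/3. Let y(x) = x^r sum_{n>=0} a_n x^n with a_0 = 1.
Substitute y = x^r sum a_n x^n and match x^{r+n}. The recurrence is
  D(n) a_n + 2 a_{n-1} - 1 a_{n-2} = 0,  where D(n) = (r+n)(r+n-1) + (-5/12)(r+n) + (-10/3).
  a_n = [-2 a_{n-1} + 1 a_{n-2}] / D(n).
Since the indicial polynomial factors as (r - r_1)(r - r_2), D(n) = (r_1 + n - r_1)(r_1 + n - r_2) = n(n + 47/12).
Evaluating step by step (a_0 = 1):
  n = 1: D(1) = 1(1 + 47/12) = 59/12; numerator = -2(1) = -2; a_1 = (-2)/(59/12) = -24/59
  n = 2: D(2) = 2(2 + 47/12) = 71/6; numerator = -2(-24/59) + 1(1) = 107/59; a_2 = (107/59)/(71/6) = 642/4189
  n = 3: D(3) = 3(3 + 47/12) = 83/4; numerator = -2(642/4189) + 1(-24/59) = -2988/4189; a_3 = (-2988/4189)/(83/4) = -144/4189
  n = 4: D(4) = 4(4 + 47/12) = 95/3; numerator = -2(-144/4189) + 1(642/4189) = 930/4189; a_4 = (930/4189)/(95/3) = 558/79591

r = 8/3; a_0 = 1; a_1 = -24/59; a_2 = 642/4189; a_3 = -144/4189; a_4 = 558/79591


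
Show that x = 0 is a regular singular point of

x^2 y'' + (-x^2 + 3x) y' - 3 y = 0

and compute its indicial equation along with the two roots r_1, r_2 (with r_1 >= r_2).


Divide by x^2 to reach normal form y'' + P_1(x) y' + P_2(x) y = 0 with P_1(x) = -1 + 3/x and P_2(x) = -3/x^2.
x = 0 is a singular point because the y'-coefficient -1 + 3/x has a pole at x = 0 and the y-coefficient -3/x^2 has a pole at x = 0.
It is a regular singular point because x P_1(x) = p(x) = 3 - x and x^2 P_2(x) = q(x) = -3 are polynomials, hence analytic at x = 0.
p(0) = 3,  q(0) = -3.
Indicial equation: r(r-1) + p(0) r + q(0) = 0, i.e. r^2 + (p(0) - 1) r + q(0) = 0, i.e. r^2 + 2 r - 3 = 0.
Discriminant: (2)^2 - 4(-3) = 16, so r = (-2 ± 4)/2.
Solving: r_1 = 1, r_2 = -3.

indicial: r^2 + 2 r - 3 = 0; roots r_1 = 1, r_2 = -3


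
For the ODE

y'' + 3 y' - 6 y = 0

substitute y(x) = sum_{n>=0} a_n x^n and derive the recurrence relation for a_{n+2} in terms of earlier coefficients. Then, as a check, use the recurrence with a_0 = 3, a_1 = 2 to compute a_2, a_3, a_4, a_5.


Substitute y = sum_n a_n x^n.
y''(x) has coefficient (n+2)(n+1) a_{n+2} at x^n;
3 y'(x) has coefficient 3 (n+1) a_{n+1} at x^n;
-6 y(x) has coefficient -6 a_n at x^n.
Matching x^n: (n+2)(n+1) a_{n+2} + 3 (n+1) a_{n+1} - 6 a_n = 0.
Thus a_{n+2} = [-3 (n+1) a_{n+1} + 6 a_n] / ((n+1)(n+2)).

Check with a_0 = 3, a_1 = 2 (apply the recurrence for n = 0, 1, 2, 3): a_0 = 3, a_1 = 2, a_2 = 6, a_3 = -4, a_4 = 6, a_5 = -24/5.

a_(n+2) = [-3 (n+1) a_(n+1) + 6 a_n] / ((n+1)(n+2)); check: a_0 = 3, a_1 = 2, a_2 = 6, a_3 = -4, a_4 = 6, a_5 = -24/5


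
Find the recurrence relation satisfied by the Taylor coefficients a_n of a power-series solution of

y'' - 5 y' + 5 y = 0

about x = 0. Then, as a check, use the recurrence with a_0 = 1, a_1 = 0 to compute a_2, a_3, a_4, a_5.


Substitute y = sum_n a_n x^n.
y''(x) has coefficient (n+2)(n+1) a_{n+2} at x^n;
-5 y'(x) has coefficient -5 (n+1) a_{n+1} at x^n;
5 y(x) has coefficient 5 a_n at x^n.
Matching x^n: (n+2)(n+1) a_{n+2} - 5 (n+1) a_{n+1} + 5 a_n = 0.
Thus a_{n+2} = [5 (n+1) a_{n+1} - 5 a_n] / ((n+1)(n+2)).

Check with a_0 = 1, a_1 = 0 (apply the recurrence for n = 0, 1, 2, 3): a_0 = 1, a_1 = 0, a_2 = -5/2, a_3 = -25/6, a_4 = -25/6, a_5 = -25/8.

a_(n+2) = [5 (n+1) a_(n+1) - 5 a_n] / ((n+1)(n+2)); check: a_0 = 1, a_1 = 0, a_2 = -5/2, a_3 = -25/6, a_4 = -25/6, a_5 = -25/8


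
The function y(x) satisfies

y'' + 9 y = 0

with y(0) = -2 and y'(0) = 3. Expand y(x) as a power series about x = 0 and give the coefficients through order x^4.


Ansatz: y(x) = sum_{n>=0} a_n x^n, so y'(x) = sum_{n>=1} n a_n x^(n-1) and y''(x) = sum_{n>=2} n(n-1) a_n x^(n-2).
Substitute into P(x) y'' + Q(x) y' + R(x) y = 0 with P(x) = 1, Q(x) = 0, R(x) = 9, and match powers of x.
Initial conditions: a_0 = -2, a_1 = 3.
Setting the coefficient of each power of x to zero and solving order by order (substituting the coefficients already found):
  x^0: 2 a_2 + 9 a_0 = 0  ->  2 a_2 = -9 a_0 = 18  ->  a_2 = 9
  x^1: 6 a_3 + 9 a_1 = 0  ->  6 a_3 = -9 a_1 = -27  ->  a_3 = -9/2
  x^2: 12 a_4 + 9 a_2 = 0  ->  12 a_4 = -9 a_2 = -81  ->  a_4 = -27/4
Truncated series: y(x) = -2 + 3 x + 9 x^2 - (9/2) x^3 - (27/4) x^4 + O(x^5).

a_0 = -2; a_1 = 3; a_2 = 9; a_3 = -9/2; a_4 = -27/4


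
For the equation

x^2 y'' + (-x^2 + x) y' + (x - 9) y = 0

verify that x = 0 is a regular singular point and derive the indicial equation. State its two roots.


Divide by x^2 to reach normal form y'' + P_1(x) y' + P_2(x) y = 0 with P_1(x) = -1 + 1/x and P_2(x) = 1/x - 9/x^2.
x = 0 is a singular point because the y'-coefficient -1 + 1/x has a pole at x = 0 and the y-coefficient 1/x - 9/x^2 has a pole at x = 0.
It is a regular singular point because x P_1(x) = p(x) = 1 - x and x^2 P_2(x) = q(x) = x - 9 are polynomials, hence analytic at x = 0.
p(0) = 1,  q(0) = -9.
Indicial equation: r(r-1) + p(0) r + q(0) = 0, i.e. r^2 + (p(0) - 1) r + q(0) = 0, i.e. r^2 - 9 = 0.
Discriminant: (0)^2 - 4(-9) = 36, so r = (0 ± 6)/2.
Solving: r_1 = 3, r_2 = -3.

indicial: r^2 - 9 = 0; roots r_1 = 3, r_2 = -3


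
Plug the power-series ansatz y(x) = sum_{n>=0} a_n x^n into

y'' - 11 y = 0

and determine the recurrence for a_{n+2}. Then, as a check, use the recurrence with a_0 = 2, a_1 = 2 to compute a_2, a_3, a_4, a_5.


Substitute y = sum_n a_n x^n into y'' + (const) y = 0.
y''(x) = sum_{n>=0} (n+2)(n+1) a_{n+2} x^n.
The ODE becomes sum_n [(n+2)(n+1) a_{n+2} - 11 a_n] x^n = 0.
Setting each coefficient to zero gives the recurrence:
  (n+2)(n+1) a_{n+2} - 11 a_n = 0,
  a_{n+2} = 11 / ((n+1)(n+2)) a_n.

Check with a_0 = 2, a_1 = 2 (apply the recurrence for n = 0, 1, 2, 3): a_0 = 2, a_1 = 2, a_2 = 11, a_3 = 11/3, a_4 = 121/12, a_5 = 121/60.

a_{n+2} = 11/((n+1)(n+2)) * a_n; check: a_0 = 2, a_1 = 2, a_2 = 11, a_3 = 11/3, a_4 = 121/12, a_5 = 121/60


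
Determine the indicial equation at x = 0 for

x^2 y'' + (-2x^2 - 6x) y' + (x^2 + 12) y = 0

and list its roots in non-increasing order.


Divide by x^2 to reach normal form y'' + P_1(x) y' + P_2(x) y = 0 with P_1(x) = -2 - 6/x and P_2(x) = 1 + 12/x^2.
x = 0 is a singular point because the y'-coefficient -2 - 6/x has a pole at x = 0 and the y-coefficient 1 + 12/x^2 has a pole at x = 0.
It is a regular singular point because x P_1(x) = p(x) = -2x - 6 and x^2 P_2(x) = q(x) = x^2 + 12 are polynomials, hence analytic at x = 0.
p(0) = -6,  q(0) = 12.
Indicial equation: r(r-1) + p(0) r + q(0) = 0, i.e. r^2 + (p(0) - 1) r + q(0) = 0, i.e. r^2 - 7 r + 12 = 0.
Discriminant: (-7)^2 - 4(12) = 1, so r = (7 ± 1)/2.
Solving: r_1 = 4, r_2 = 3.

indicial: r^2 - 7 r + 12 = 0; roots r_1 = 4, r_2 = 3


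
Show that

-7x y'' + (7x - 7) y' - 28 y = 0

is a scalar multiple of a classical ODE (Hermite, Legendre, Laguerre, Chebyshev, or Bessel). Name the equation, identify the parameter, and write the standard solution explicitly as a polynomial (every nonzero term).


All three coefficients share the factor -7; dividing through by -7 gives  x y'' + (1 - x) y' + 4 y = 0.
This matches the Laguerre equation x y'' + (1 - x) y' + n y = 0 with n = 4; the polynomial solution is L_4(x).
With y = sum_k a_k x^k, matching x^k gives (k+1)k a_{k+1} + (k+1) a_{k+1} - k a_k + n a_k = 0, i.e. (k+1)^2 a_{k+1} = (k - n) a_k = (k - 4) a_k. The right side vanishes at k = 4, so the series terminates at degree 4.
Standard normalization L_n(0) = 1 gives a_0 = 1. Work upward with a_{k+1} = (k - 4) a_k / (k+1)^2:
  a_1 = (0 - 4)(1) / 1^2 = -4/1 = -4
  a_2 = (1 - 4)(-4) / 2^2 = 12/4 = 3
  a_3 = (2 - 4)(3) / 3^2 = -6/9 = -2/3
  a_4 = (3 - 4)(-2/3) / 4^2 = (2/3)/16 = 1/24
Hence L_4(x) = x^4/24 - 2 x^3/3 + 3 x^2 - 4 x + 1.

L_4(x); series = x^4/24 - 2 x^3/3 + 3 x^2 - 4 x + 1
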